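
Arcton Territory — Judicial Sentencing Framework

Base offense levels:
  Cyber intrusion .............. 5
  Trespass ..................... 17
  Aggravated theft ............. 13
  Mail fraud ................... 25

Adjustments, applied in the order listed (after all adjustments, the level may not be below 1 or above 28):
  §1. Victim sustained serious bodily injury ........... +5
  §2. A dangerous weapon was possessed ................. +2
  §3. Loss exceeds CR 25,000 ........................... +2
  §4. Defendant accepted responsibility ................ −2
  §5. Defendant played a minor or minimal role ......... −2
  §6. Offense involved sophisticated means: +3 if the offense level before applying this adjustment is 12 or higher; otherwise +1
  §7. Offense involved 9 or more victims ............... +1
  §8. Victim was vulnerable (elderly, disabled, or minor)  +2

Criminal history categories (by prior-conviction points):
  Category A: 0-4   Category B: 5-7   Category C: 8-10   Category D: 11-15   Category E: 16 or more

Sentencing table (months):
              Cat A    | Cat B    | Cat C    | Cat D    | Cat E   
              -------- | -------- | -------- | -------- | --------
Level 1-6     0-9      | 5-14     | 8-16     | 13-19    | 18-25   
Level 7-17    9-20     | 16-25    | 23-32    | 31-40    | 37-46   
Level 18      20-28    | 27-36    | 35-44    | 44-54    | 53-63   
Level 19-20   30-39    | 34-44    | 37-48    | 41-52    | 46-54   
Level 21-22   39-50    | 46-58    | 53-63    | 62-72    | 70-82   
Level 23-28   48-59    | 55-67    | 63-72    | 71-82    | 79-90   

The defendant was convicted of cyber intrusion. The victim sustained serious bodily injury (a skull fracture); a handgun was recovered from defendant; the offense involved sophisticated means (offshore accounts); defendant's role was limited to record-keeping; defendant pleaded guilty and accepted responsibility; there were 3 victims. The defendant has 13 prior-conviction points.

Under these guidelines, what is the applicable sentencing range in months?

31-40 months

Base offense level for cyber intrusion: 5.
§1 applies: 5 + 5 = 10.
§2 applies: 10 + 2 = 12.
§4 applies: 12 − 2 = 10.
§5 applies: 10 − 2 = 8.
§6 applies (level before this adjustment is 8 < 12, so +1): 8 + 1 = 9.
§7 does not apply.
§8 does not apply.
Final offense level: 9.
Criminal history: 13 prior points → Category D (11-15).
Level 9 falls in the 7-17 band.
Grid: Level 7-17 × Category D = 31-40 months.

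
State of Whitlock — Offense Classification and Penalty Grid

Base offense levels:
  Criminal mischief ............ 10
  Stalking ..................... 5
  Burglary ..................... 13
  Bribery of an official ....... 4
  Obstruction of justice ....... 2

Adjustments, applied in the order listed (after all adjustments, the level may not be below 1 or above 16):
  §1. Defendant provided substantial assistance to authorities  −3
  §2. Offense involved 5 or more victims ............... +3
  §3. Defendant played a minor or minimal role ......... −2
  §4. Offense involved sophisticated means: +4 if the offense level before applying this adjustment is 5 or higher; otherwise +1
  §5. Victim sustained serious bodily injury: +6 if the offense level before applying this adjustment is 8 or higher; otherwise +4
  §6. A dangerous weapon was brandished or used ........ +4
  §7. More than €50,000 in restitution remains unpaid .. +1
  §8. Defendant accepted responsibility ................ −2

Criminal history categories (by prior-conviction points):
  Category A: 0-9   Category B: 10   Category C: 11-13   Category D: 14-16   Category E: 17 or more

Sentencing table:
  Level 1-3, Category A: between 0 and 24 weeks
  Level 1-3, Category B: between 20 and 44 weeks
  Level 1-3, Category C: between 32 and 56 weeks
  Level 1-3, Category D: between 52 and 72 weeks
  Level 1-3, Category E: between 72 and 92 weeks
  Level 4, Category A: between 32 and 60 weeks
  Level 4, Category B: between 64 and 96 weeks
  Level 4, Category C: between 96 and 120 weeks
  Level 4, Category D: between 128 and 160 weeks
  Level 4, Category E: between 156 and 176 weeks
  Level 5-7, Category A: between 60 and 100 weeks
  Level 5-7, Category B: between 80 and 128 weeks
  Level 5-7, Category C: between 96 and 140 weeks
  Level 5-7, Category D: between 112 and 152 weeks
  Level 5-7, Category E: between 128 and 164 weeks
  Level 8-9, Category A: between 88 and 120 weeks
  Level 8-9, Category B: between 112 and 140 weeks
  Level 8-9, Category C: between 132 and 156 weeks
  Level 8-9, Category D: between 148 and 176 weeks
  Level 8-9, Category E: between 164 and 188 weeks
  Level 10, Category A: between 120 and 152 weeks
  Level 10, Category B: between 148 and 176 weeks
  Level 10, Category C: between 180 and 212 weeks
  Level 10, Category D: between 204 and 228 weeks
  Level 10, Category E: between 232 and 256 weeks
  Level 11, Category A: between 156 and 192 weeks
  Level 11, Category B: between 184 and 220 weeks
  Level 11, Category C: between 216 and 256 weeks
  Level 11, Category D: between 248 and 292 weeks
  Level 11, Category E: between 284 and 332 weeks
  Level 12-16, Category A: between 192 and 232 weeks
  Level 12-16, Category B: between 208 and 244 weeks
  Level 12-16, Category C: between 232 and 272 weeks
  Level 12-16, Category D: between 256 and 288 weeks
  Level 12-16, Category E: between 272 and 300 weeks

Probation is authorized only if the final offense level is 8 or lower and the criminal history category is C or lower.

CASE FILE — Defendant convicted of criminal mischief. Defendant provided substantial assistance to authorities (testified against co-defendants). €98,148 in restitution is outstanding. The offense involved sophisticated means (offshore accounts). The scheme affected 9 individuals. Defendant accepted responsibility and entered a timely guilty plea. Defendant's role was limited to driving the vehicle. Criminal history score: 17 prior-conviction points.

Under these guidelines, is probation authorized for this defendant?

No

Base offense level for criminal mischief: 10.
§1 applies: 10 − 3 = 7.
§2 applies: 7 + 3 = 10.
§3 applies: 10 − 2 = 8.
§4 applies (level before this adjustment is 8 ≥ 5, so +4): 8 + 4 = 12.
§5 does not apply.
§7 applies: 12 + 1 = 13.
§8 applies: 13 − 2 = 11.
Final offense level: 11.
Criminal history: 17 prior points → Category E (17+).
Level 11 falls in the 11 band.
Grid: Level 11 × Category E = 284-332 weeks.
Probation check: level 11 > 8 and category E > C → not eligible.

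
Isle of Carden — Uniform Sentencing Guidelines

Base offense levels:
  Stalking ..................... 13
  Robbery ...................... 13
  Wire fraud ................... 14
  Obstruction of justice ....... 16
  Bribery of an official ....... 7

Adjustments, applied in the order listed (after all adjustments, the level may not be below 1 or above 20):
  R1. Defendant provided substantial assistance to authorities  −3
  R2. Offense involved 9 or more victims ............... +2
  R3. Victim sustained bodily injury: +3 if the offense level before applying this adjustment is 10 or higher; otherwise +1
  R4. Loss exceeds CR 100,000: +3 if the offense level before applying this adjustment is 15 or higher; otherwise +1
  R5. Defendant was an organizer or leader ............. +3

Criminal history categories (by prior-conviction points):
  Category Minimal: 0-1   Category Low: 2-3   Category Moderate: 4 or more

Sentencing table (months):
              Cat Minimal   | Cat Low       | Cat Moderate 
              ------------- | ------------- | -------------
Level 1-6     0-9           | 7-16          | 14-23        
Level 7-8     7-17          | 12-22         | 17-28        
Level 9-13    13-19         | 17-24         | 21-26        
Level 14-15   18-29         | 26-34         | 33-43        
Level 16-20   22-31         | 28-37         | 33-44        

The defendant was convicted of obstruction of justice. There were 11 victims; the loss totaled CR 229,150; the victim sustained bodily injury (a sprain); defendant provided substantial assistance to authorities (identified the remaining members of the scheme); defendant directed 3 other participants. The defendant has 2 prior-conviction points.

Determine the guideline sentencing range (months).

28-37 months

Base offense level for obstruction of justice: 16.
R1 applies: 16 − 3 = 13.
R2 applies: 13 + 2 = 15.
R3 applies (level before this adjustment is 15 ≥ 10, so +3): 15 + 3 = 18.
R4 applies (level before this adjustment is 18 ≥ 15, so +3): 18 + 3 = 21.
R5 applies: 21 + 3 = 24.
Level 24 exceeds the maximum of 20; capped at 20.
Final offense level: 20.
Criminal history: 2 prior points → Category Low (2-3).
Level 20 falls in the 16-20 band.
Grid: Level 16-20 × Category Low = 28-37 months.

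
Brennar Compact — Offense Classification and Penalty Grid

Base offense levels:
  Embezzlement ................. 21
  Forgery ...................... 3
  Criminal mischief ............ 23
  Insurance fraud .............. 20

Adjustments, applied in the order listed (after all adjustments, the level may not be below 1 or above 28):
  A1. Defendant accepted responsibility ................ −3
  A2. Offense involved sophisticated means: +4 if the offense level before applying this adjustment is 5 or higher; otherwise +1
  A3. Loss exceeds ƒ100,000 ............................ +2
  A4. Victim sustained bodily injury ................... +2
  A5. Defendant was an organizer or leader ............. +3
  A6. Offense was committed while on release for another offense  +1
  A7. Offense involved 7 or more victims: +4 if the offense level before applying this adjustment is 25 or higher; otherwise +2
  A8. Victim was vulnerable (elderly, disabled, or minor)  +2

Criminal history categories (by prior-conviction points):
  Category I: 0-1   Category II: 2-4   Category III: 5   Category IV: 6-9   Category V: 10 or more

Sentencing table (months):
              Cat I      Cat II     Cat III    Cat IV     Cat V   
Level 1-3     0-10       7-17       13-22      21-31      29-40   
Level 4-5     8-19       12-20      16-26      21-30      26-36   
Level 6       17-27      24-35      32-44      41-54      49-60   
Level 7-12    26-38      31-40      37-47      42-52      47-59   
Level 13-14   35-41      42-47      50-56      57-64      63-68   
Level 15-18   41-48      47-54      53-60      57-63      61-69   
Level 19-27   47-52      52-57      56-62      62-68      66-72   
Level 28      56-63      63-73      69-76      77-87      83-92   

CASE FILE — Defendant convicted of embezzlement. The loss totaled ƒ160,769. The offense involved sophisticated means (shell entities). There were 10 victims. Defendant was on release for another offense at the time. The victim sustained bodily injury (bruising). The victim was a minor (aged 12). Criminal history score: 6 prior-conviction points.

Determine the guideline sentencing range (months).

Base offense level for embezzlement: 21.
A1 does not apply.
A2 applies (level before this adjustment is 21 ≥ 5, so +4): 21 + 4 = 25.
A3 applies: 25 + 2 = 27.
A4 applies: 27 + 2 = 29.
A5 does not apply.
A6 applies: 29 + 1 = 30.
A7 applies (level before this adjustment is 30 ≥ 25, so +4): 30 + 4 = 34.
A8 applies: 34 + 2 = 36.
Level 36 exceeds the maximum of 28; capped at 28.
Final offense level: 28.
Criminal history: 6 prior points → Category IV (6-9).
Level 28 falls in the 28 band.
Grid: Level 28 × Category IV = 77-87 months.

77-87 months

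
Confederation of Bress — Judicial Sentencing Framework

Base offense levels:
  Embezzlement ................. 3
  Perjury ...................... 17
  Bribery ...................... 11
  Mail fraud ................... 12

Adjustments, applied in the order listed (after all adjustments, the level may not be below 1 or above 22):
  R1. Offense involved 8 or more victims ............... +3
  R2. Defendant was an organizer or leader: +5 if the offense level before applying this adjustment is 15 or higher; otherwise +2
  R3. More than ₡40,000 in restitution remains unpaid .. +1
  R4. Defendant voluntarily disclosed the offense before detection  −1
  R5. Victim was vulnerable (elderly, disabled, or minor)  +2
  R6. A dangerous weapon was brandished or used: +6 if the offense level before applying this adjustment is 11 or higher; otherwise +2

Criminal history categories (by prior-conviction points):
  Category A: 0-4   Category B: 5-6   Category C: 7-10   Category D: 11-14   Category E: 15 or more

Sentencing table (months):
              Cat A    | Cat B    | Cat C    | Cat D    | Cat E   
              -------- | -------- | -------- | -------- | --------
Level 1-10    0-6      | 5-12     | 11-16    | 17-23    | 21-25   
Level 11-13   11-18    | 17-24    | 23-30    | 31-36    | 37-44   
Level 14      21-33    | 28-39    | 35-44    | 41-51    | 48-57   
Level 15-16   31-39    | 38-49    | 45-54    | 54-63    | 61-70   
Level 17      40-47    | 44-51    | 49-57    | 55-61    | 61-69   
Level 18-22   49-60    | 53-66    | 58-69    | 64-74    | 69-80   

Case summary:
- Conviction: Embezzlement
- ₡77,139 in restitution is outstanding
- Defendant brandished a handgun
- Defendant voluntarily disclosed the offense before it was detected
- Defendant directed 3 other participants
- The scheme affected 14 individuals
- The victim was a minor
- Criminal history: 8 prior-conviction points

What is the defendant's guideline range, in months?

Base offense level for embezzlement: 3.
R1 applies: 3 + 3 = 6.
R2 applies (level before this adjustment is 6 < 15, so +2): 6 + 2 = 8.
R3 applies: 8 + 1 = 9.
R4 applies: 9 − 1 = 8.
R5 applies: 8 + 2 = 10.
R6 applies (level before this adjustment is 10 < 11, so +2): 10 + 2 = 12.
Final offense level: 12.
Criminal history: 8 prior points → Category C (7-10).
Level 12 falls in the 11-13 band.
Grid: Level 11-13 × Category C = 23-30 months.

23-30 months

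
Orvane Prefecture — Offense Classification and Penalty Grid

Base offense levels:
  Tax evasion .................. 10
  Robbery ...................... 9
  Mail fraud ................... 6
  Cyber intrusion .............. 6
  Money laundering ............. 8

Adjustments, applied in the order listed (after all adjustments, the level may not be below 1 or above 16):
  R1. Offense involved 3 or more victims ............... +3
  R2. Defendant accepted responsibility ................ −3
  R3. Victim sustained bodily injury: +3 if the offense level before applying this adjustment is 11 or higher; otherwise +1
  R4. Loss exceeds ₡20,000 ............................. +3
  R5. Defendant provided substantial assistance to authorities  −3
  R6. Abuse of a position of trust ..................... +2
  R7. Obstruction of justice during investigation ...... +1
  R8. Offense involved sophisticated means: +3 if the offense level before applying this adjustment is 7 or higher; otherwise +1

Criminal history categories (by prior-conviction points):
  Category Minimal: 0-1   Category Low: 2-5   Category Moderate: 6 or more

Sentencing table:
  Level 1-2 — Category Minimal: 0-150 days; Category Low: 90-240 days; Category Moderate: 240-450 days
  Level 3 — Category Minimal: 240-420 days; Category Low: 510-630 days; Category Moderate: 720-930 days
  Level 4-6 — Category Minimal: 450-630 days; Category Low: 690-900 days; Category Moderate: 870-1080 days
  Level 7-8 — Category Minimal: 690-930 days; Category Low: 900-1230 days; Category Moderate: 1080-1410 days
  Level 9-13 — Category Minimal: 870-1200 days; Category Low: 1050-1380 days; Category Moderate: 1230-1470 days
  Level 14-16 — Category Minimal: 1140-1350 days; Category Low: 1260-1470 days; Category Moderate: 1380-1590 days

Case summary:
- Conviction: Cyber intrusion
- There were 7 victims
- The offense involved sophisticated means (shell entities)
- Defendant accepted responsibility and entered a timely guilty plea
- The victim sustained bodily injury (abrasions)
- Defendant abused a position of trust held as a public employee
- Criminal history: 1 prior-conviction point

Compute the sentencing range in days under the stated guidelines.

Base offense level for cyber intrusion: 6.
R1 applies: 6 + 3 = 9.
R2 applies: 9 − 3 = 6.
R3 applies (level before this adjustment is 6 < 11, so +1): 6 + 1 = 7.
R6 applies: 7 + 2 = 9.
R8 applies (level before this adjustment is 9 ≥ 7, so +3): 9 + 3 = 12.
Final offense level: 12.
Criminal history: 1 prior point → Category Minimal (0-1).
Level 12 falls in the 9-13 band.
Grid: Level 9-13 × Category Minimal = 870-1200 days.

870-1200 days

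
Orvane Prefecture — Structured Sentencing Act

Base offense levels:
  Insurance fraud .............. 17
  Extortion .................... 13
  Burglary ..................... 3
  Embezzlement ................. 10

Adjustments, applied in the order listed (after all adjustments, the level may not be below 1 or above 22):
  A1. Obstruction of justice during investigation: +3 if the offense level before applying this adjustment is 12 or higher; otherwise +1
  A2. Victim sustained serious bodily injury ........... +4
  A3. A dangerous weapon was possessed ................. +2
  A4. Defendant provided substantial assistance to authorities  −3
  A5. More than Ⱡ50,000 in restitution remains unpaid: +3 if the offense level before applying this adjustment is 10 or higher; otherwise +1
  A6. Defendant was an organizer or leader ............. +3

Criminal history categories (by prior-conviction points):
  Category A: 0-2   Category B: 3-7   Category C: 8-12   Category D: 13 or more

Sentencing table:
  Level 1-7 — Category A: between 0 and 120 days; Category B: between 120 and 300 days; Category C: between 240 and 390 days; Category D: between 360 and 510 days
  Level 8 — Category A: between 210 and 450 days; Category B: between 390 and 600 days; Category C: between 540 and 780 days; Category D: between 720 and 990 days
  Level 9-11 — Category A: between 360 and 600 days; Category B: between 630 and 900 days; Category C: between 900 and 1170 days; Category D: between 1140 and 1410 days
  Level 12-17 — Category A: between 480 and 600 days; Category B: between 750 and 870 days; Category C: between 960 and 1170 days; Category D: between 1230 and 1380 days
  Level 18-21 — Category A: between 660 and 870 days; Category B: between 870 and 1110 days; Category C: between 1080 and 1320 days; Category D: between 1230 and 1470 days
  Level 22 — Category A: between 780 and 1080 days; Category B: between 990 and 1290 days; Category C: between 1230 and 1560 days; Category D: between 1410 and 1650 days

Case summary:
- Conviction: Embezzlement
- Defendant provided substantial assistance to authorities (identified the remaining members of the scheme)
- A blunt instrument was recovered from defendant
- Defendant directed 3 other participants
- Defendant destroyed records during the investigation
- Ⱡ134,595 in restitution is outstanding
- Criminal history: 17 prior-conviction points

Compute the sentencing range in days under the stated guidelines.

1230-1380 days

Base offense level for embezzlement: 10.
A1 applies (level before this adjustment is 10 < 12, so +1): 10 + 1 = 11.
A2 does not apply.
A3 applies: 11 + 2 = 13.
A4 applies: 13 − 3 = 10.
A5 applies (level before this adjustment is 10 ≥ 10, so +3): 10 + 3 = 13.
A6 applies: 13 + 3 = 16.
Final offense level: 16.
Criminal history: 17 prior points → Category D (13+).
Level 16 falls in the 12-17 band.
Grid: Level 12-17 × Category D = 1230-1380 days.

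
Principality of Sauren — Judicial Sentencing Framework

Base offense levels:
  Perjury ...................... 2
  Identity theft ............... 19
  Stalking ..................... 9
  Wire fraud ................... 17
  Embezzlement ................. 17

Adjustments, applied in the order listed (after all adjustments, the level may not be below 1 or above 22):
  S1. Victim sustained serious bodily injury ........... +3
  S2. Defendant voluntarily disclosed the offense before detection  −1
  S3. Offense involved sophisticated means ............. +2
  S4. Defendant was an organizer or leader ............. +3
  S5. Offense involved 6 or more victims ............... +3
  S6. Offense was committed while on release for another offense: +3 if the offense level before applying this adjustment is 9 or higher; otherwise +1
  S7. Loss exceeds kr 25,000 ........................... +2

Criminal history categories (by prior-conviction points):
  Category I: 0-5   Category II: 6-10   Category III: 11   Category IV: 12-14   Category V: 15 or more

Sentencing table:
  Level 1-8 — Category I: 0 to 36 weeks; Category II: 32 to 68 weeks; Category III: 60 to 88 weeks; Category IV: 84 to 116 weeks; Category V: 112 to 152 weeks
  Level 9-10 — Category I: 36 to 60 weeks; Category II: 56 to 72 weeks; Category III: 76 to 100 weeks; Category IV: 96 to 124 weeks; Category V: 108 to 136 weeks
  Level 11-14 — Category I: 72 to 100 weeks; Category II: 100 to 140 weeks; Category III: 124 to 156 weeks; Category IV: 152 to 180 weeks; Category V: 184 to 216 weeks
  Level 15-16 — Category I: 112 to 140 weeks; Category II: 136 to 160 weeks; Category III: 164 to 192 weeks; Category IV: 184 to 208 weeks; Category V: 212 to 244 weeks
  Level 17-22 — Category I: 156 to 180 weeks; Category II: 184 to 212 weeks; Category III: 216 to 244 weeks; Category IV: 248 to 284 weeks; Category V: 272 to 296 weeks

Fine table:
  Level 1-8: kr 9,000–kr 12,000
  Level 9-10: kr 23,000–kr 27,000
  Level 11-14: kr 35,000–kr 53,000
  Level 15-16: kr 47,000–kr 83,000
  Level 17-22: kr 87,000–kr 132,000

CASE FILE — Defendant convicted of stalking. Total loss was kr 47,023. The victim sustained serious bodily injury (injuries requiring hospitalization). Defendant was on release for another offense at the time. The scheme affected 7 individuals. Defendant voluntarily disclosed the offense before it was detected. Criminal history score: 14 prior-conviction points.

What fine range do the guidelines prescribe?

kr 87,000–kr 132,000

Base offense level for stalking: 9.
S1 applies: 9 + 3 = 12.
S2 applies: 12 − 1 = 11.
S3 does not apply.
S4 does not apply.
S5 applies: 11 + 3 = 14.
S6 applies (level before this adjustment is 14 ≥ 9, so +3): 14 + 3 = 17.
S7 applies: 17 + 2 = 19.
Final offense level: 19.
Level 19 falls in the 17-22 band.
Fine table: Level 17-22 → kr 87,000–kr 132,000.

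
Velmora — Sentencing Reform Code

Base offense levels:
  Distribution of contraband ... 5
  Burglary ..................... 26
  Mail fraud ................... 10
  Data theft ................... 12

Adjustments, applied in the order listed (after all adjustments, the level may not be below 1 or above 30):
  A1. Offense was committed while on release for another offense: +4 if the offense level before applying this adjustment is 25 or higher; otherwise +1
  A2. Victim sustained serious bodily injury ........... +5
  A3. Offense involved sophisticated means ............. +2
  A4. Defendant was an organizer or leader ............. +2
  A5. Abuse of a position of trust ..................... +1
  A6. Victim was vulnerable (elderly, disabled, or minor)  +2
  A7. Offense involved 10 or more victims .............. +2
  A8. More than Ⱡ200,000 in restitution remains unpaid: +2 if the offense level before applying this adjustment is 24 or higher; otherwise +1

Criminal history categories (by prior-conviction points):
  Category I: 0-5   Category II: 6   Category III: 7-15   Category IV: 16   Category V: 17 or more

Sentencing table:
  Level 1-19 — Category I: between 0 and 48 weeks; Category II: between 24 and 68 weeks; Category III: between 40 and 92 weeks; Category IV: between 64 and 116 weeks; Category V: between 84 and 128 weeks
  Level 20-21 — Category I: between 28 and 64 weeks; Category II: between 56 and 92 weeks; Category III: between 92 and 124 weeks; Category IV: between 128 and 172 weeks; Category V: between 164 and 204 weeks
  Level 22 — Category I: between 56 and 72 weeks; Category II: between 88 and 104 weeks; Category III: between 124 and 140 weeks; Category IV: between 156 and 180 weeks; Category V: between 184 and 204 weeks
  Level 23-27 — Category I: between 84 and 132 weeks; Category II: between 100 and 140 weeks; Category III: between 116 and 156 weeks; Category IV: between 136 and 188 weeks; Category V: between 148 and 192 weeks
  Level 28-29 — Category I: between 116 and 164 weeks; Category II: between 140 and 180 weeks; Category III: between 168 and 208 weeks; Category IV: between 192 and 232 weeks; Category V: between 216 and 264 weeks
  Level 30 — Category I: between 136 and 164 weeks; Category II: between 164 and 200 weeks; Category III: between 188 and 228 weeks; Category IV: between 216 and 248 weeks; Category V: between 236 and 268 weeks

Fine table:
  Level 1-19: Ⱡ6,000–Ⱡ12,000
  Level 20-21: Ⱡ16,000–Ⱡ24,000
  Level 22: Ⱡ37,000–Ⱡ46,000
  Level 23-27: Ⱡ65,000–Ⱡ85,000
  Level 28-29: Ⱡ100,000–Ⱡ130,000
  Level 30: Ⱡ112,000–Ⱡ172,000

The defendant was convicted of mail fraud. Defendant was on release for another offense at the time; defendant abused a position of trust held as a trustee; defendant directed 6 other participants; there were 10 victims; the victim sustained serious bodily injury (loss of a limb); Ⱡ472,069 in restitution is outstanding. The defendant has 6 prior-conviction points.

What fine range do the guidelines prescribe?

Base offense level for mail fraud: 10.
A1 applies (level before this adjustment is 10 < 25, so +1): 10 + 1 = 11.
A2 applies: 11 + 5 = 16.
A3 does not apply.
A4 applies: 16 + 2 = 18.
A5 applies: 18 + 1 = 19.
A7 applies: 19 + 2 = 21.
A8 applies (level before this adjustment is 21 < 24, so +1): 21 + 1 = 22.
Final offense level: 22.
Level 22 falls in the 22 band.
Fine table: Level 22 → Ⱡ37,000–Ⱡ46,000.

Ⱡ37,000–Ⱡ46,000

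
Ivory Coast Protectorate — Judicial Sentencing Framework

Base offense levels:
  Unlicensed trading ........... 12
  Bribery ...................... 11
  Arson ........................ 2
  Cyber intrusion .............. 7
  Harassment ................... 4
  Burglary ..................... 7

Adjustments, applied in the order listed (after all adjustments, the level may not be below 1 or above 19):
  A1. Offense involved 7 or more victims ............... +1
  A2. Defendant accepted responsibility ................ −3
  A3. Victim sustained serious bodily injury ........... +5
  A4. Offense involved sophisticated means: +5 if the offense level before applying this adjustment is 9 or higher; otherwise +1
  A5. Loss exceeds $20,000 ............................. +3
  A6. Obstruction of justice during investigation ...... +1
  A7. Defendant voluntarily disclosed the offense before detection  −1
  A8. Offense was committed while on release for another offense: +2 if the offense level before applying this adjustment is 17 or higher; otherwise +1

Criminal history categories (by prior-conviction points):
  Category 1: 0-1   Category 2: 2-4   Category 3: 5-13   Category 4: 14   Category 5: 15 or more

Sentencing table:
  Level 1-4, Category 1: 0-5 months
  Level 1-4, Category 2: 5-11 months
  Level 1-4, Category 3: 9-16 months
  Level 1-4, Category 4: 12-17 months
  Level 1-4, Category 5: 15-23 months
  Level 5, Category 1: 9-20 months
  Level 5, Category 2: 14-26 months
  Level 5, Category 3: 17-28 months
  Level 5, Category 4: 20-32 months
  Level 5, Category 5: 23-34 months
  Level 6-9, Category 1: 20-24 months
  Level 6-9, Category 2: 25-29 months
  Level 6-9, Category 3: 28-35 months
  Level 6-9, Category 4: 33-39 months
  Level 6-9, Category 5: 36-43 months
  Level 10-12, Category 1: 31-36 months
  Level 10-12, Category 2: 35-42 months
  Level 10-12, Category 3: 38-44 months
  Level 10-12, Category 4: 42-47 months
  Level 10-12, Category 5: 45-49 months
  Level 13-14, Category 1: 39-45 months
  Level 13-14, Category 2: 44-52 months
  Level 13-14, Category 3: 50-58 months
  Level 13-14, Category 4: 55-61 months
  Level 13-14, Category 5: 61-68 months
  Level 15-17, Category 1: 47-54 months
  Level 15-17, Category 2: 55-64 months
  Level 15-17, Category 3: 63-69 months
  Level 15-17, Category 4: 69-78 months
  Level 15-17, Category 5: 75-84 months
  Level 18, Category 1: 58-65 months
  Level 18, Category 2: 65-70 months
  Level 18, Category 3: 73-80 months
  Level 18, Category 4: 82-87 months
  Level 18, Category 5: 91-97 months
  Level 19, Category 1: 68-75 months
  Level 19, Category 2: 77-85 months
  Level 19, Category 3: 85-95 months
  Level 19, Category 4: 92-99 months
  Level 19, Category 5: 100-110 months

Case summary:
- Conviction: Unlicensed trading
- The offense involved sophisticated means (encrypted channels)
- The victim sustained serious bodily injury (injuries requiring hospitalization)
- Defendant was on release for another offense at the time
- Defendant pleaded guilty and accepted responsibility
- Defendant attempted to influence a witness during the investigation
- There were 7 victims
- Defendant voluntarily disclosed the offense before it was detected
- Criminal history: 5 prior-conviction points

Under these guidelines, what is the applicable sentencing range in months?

Base offense level for unlicensed trading: 12.
A1 applies: 12 + 1 = 13.
A2 applies: 13 − 3 = 10.
A3 applies: 10 + 5 = 15.
A4 applies (level before this adjustment is 15 ≥ 9, so +5): 15 + 5 = 20.
A5 does not apply.
A6 applies: 20 + 1 = 21.
A7 applies: 21 − 1 = 20.
A8 applies (level before this adjustment is 20 ≥ 17, so +2): 20 + 2 = 22.
Level 22 exceeds the maximum of 19; capped at 19.
Final offense level: 19.
Criminal history: 5 prior points → Category 3 (5-13).
Level 19 falls in the 19 band.
Grid: Level 19 × Category 3 = 85-95 months.

85-95 months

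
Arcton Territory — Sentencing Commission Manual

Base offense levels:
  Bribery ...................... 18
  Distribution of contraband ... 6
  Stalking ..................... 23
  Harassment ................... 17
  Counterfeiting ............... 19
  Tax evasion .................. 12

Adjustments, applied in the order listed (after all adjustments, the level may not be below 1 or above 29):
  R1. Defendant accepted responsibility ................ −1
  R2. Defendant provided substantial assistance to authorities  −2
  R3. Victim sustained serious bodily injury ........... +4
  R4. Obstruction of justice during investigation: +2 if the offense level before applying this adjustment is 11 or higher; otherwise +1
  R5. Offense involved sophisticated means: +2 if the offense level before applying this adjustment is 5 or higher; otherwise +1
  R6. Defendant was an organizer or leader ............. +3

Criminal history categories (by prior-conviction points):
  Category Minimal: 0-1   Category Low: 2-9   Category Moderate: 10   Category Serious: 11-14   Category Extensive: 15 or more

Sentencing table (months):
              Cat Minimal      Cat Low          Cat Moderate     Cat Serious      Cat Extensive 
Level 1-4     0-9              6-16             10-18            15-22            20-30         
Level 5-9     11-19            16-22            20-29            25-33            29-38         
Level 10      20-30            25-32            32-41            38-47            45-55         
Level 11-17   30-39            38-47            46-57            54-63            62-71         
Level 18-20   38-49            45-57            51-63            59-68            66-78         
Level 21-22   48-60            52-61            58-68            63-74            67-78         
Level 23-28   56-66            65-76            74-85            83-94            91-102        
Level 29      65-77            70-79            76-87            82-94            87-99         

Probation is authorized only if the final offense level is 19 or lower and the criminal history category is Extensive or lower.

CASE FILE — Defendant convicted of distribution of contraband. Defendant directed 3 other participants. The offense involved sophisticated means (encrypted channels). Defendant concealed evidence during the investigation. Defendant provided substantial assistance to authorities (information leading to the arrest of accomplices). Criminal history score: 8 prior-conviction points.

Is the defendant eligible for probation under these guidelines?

Base offense level for distribution of contraband: 6.
R2 applies: 6 − 2 = 4.
R3 does not apply.
R4 applies (level before this adjustment is 4 < 11, so +1): 4 + 1 = 5.
R5 applies (level before this adjustment is 5 ≥ 5, so +2): 5 + 2 = 7.
R6 applies: 7 + 3 = 10.
Final offense level: 10.
Criminal history: 8 prior points → Category Low (2-9).
Level 10 falls in the 10 band.
Grid: Level 10 × Category Low = 25-32 months.
Probation check: level 10 ≤ 19 and category Low ≤ Extensive → eligible.

Yes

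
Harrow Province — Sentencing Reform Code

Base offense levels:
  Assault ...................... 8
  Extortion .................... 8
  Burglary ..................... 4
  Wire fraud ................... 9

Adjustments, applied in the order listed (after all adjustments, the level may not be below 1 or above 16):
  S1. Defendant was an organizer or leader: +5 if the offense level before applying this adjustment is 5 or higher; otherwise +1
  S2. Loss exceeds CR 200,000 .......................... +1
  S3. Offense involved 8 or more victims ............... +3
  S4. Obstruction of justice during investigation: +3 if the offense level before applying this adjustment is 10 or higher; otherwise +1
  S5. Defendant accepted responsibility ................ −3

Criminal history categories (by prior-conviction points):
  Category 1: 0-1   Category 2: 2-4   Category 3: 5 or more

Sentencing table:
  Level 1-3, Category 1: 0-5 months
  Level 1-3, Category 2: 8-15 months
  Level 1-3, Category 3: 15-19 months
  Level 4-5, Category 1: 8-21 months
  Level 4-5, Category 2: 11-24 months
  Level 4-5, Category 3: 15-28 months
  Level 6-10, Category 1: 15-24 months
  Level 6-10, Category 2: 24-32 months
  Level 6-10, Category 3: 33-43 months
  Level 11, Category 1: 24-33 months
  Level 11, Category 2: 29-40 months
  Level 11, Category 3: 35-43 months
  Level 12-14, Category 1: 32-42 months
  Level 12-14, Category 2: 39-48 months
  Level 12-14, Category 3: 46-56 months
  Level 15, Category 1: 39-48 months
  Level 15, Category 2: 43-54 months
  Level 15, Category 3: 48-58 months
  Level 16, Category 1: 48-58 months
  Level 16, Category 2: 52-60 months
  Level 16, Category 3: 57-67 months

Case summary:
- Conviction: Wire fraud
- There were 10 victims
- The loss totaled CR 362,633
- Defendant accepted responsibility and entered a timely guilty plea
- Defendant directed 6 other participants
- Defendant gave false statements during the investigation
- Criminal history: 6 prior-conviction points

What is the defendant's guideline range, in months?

57-67 months

Base offense level for wire fraud: 9.
S1 applies (level before this adjustment is 9 ≥ 5, so +5): 9 + 5 = 14.
S2 applies: 14 + 1 = 15.
S3 applies: 15 + 3 = 18.
S4 applies (level before this adjustment is 18 ≥ 10, so +3): 18 + 3 = 21.
S5 applies: 21 − 3 = 18.
Level 18 exceeds the maximum of 16; capped at 16.
Final offense level: 16.
Criminal history: 6 prior points → Category 3 (5+).
Level 16 falls in the 16 band.
Grid: Level 16 × Category 3 = 57-67 months.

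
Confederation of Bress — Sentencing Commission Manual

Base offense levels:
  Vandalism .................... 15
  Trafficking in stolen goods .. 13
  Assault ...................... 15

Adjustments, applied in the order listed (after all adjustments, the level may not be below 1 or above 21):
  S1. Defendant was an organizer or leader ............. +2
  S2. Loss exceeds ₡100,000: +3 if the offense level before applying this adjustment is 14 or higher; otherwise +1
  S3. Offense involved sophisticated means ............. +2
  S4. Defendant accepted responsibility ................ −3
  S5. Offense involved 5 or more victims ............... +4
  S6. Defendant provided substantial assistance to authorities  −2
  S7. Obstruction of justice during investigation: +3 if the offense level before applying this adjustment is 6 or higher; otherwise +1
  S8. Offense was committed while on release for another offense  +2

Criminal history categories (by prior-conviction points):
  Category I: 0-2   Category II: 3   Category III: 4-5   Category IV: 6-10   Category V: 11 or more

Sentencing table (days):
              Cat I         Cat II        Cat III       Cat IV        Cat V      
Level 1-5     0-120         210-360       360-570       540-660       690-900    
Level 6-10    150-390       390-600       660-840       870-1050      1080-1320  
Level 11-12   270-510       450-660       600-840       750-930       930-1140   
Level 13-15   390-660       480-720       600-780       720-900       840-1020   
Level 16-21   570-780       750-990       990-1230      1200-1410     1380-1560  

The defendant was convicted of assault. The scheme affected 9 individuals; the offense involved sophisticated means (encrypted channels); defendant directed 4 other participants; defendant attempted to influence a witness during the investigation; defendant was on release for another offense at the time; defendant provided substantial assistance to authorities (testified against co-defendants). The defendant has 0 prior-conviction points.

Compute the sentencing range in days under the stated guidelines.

570-780 days

Base offense level for assault: 15.
S1 applies: 15 + 2 = 17.
S3 applies: 17 + 2 = 19.
S4 does not apply.
S5 applies: 19 + 4 = 23.
S6 applies: 23 − 2 = 21.
S7 applies (level before this adjustment is 21 ≥ 6, so +3): 21 + 3 = 24.
S8 applies: 24 + 2 = 26.
Level 26 exceeds the maximum of 21; capped at 21.
Final offense level: 21.
Criminal history: 0 prior points → Category I (0-2).
Level 21 falls in the 16-21 band.
Grid: Level 16-21 × Category I = 570-780 days.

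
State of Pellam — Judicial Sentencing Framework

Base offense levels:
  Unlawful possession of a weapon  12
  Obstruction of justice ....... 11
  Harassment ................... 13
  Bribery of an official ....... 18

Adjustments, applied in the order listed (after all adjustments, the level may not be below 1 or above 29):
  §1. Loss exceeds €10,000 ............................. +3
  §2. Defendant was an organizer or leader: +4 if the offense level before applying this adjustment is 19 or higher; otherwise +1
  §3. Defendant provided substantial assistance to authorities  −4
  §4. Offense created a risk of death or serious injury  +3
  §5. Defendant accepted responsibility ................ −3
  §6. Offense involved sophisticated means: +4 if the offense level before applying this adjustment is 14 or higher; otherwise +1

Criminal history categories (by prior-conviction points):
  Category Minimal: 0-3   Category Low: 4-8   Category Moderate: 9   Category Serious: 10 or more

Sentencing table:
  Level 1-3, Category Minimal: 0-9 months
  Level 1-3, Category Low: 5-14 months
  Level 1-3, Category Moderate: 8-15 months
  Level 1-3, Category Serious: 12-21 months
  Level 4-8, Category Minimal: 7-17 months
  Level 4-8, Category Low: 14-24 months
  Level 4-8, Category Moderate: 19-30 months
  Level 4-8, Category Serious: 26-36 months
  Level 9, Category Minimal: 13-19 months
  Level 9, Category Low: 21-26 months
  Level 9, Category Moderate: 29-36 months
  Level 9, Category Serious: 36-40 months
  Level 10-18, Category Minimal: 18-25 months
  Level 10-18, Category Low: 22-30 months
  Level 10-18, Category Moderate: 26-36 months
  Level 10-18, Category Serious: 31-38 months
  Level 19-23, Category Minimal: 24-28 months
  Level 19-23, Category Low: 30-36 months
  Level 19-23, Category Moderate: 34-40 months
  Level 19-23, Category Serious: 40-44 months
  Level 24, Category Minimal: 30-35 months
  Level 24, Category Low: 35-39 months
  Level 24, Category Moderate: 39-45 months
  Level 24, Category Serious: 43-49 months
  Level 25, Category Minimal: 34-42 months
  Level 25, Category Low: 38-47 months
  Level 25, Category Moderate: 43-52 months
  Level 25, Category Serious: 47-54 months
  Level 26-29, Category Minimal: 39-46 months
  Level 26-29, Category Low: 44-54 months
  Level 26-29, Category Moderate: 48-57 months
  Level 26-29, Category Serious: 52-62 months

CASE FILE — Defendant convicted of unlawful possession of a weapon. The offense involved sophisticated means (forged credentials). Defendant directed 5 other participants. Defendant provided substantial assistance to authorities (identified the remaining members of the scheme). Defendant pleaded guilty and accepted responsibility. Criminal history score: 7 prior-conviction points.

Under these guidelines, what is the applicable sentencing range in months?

Base offense level for unlawful possession of a weapon: 12.
§2 applies (level before this adjustment is 12 < 19, so +1): 12 + 1 = 13.
§3 applies: 13 − 4 = 9.
§4 does not apply.
§5 applies: 9 − 3 = 6.
§6 applies (level before this adjustment is 6 < 14, so +1): 6 + 1 = 7.
Final offense level: 7.
Criminal history: 7 prior points → Category Low (4-8).
Level 7 falls in the 4-8 band.
Grid: Level 4-8 × Category Low = 14-24 months.

14-24 months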